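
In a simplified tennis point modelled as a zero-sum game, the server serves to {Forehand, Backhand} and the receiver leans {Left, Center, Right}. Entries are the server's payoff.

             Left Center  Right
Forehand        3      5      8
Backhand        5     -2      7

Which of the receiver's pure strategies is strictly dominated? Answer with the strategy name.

Left holds the server's payoff strictly below Right in every row: 3 < 8, 5 < 7.
So Right is strictly dominated for the receiver.

Right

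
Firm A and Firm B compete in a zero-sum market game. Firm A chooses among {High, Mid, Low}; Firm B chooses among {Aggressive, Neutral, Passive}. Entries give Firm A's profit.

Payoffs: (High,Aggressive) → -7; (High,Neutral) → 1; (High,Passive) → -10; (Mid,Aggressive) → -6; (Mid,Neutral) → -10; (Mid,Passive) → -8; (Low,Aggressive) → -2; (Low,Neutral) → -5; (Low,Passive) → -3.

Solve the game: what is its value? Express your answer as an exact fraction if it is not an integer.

Row minima: High → -10, Mid → -10, Low → -5; maximin = -5.
Column maxima: Aggressive → -2, Neutral → 1, Passive → -3; minimax = -3.
-5 ≠ -3, so there is no saddle point; optimal play is mixed.
Mid is strictly dominated by Low, so Firm A never plays it.
Aggressive is strictly dominated by Passive (it gives Firm A strictly more in every row), so Firm B never plays it.
On the remaining 2×2 (High, Low vs Neutral, Passive):
Let Firm A play High with probability p. Expected payoff against Neutral: 1p + (-5)(1−p) = 6p − 5; against Passive: (-10)p + (-3)(1−p) = −7p − 3.
Setting these equal: 6p − 5 = −7p − 3 ⇒ 13p = 2 ⇒ p = 2/13, and the value is (6)·(2/13) − 5 = -53/13.
For Firm B: with q = P(Neutral), equating High's and Low's payoffs gives 11q − 10 = −2q − 3 ⇒ q = 7/13.

-53/13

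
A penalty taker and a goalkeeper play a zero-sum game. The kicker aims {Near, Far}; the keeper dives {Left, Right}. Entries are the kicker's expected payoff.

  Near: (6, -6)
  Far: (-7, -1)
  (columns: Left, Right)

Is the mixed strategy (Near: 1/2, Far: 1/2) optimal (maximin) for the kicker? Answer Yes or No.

Against Left this mix gives (1/2)·6 + (1/2)·(-7) = -1/2.
Against Right this mix gives (1/2)·(-6) + (1/2)·(-1) = -7/2.
The keeper will play Right, holding the kicker to -7/2. Shifting weight toward the row that does better against Right would raise this floor (the equalizing mix achieves -8/3 against both Right and Left), so the proposed strategy is not optimal.

No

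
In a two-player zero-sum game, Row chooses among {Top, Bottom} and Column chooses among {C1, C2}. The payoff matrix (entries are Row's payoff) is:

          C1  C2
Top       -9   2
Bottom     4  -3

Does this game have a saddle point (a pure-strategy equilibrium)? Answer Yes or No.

No

Row minima: Top → -9, Bottom → -3; maximin = -3.
Column maxima: C1 → 4, C2 → 2; minimax = 2.
-3 ≠ 2, so no pure-strategy equilibrium exists.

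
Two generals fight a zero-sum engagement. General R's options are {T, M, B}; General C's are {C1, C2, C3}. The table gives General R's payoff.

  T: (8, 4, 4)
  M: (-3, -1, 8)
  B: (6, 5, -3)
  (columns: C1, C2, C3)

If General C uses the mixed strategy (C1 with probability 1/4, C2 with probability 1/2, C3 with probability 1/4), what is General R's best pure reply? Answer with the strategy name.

T

Expected payoff of T: (1/4)·8 + (1/2)·4 + (1/4)·4 = 5.
Expected payoff of M: (1/4)·(-3) + (1/2)·(-1) + (1/4)·8 = 3/4.
Expected payoff of B: (1/4)·6 + (1/2)·5 + (1/4)·(-3) = 13/4.
The largest is 5, so General R's best response is T.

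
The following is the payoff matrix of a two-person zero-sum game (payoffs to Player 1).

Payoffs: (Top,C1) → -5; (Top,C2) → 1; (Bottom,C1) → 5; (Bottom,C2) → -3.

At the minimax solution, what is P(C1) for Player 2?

2/7

Row minima: Top → -5, Bottom → -3; maximin = -3.
Column maxima: C1 → 5, C2 → 1; minimax = 1.
-3 ≠ 1, so there is no saddle point; optimal play is mixed.
Let Player 1 play Top with probability p. Expected payoff against C1: (-5)p + 5(1−p) = −10p + 5; against C2: 1p + (-3)(1−p) = 4p − 3.
Setting these equal: −10p + 5 = 4p − 3 ⇒ −14p = -8 ⇒ p = 4/7, and the value is (-10)·(4/7) + 5 = -5/7.
For Player 2: with q = P(C1), equating Top's and Bottom's payoffs gives −6q + 1 = 8q − 3 ⇒ q = 2/7.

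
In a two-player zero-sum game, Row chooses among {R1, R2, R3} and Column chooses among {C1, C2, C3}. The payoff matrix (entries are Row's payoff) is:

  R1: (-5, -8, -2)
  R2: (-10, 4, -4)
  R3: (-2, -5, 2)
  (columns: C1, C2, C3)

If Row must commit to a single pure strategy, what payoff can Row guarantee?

-5

Row minima: R1 → -8, R2 → -10, R3 → -5.
The best of these is -5.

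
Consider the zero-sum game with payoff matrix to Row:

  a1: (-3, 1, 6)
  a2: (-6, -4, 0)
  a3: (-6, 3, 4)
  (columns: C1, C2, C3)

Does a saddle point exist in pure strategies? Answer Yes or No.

Row minima: a1 → -3, a2 → -6, a3 → -6; maximin = -3.
Column maxima: C1 → -3, C2 → 3, C3 → 6; minimax = -3.
maximin = minimax = -3, so a saddle point exists.

Yes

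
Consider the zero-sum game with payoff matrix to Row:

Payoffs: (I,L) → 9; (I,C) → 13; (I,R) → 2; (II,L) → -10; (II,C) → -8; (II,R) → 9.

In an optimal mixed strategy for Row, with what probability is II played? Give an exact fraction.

7/26

Row minima: I → 2, II → -10; maximin = 2.
Column maxima: L → 9, C → 13, R → 9; minimax = 9.
2 ≠ 9, so there is no saddle point; optimal play is mixed.
C is strictly dominated by L (it gives Row strictly more in every row), so Column never plays it.
On the remaining 2×2 (I, II vs L, R):
Let Row play I with probability p. Expected payoff against L: 9p + (-10)(1−p) = 19p − 10; against R: 2p + 9(1−p) = −7p + 9.
Setting these equal: 19p − 10 = −7p + 9 ⇒ 26p = 19 ⇒ p = 19/26, and the value is (19)·(19/26) − 10 = 101/26.
For Column: with q = P(L), equating I's and II's payoffs gives 7q + 2 = −19q + 9 ⇒ q = 7/26.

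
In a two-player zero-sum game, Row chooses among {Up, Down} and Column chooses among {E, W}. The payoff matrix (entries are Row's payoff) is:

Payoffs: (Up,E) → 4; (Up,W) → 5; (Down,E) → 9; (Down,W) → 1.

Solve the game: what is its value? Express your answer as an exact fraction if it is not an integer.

Row minima: Up → 4, Down → 1; maximin = 4.
Column maxima: E → 9, W → 5; minimax = 5.
4 ≠ 5, so there is no saddle point; optimal play is mixed.
Let Row play Up with probability p. Expected payoff against E: 4p + 9(1−p) = −5p + 9; against W: 5p + 1(1−p) = 4p + 1.
Setting these equal: −5p + 9 = 4p + 1 ⇒ −9p = -8 ⇒ p = 8/9, and the value is (-5)·(8/9) + 9 = 41/9.
For Column: with q = P(E), equating Up's and Down's payoffs gives −q + 5 = 8q + 1 ⇒ q = 4/9.

41/9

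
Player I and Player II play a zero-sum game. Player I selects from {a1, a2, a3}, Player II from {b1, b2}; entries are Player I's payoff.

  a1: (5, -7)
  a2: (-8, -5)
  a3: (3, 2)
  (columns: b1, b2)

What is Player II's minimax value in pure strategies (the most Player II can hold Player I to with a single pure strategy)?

Column maxima: b1 → 5, b2 → 2.
The smallest of these is 2.

2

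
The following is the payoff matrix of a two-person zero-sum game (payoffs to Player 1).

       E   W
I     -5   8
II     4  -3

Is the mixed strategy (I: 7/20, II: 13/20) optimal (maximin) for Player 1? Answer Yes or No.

Against E this mix gives (7/20)·(-5) + (13/20)·4 = 17/20.
Against W this mix gives (7/20)·8 + (13/20)·(-3) = 17/20.
All of Player 2's active replies (E, W) yield 17/20, and no column does worse for Player 1. The mix makes Player 2 indifferent and guarantees 17/20, so it is optimal.

Yes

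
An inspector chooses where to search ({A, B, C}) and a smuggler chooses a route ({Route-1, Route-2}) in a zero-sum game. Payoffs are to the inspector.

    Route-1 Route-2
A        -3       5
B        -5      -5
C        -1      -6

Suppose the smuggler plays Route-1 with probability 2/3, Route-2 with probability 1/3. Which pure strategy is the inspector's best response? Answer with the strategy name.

Expected payoff of A: (2/3)·(-3) + (1/3)·5 = -1/3.
Expected payoff of B: (2/3)·(-5) + (1/3)·(-5) = -5.
Expected payoff of C: (2/3)·(-1) + (1/3)·(-6) = -8/3.
The largest is -1/3, so the inspector's best response is A.

A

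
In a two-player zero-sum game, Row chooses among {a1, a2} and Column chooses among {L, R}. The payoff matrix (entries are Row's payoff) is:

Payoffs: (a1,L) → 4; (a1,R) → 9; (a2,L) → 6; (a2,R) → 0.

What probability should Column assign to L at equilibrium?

Row minima: a1 → 4, a2 → 0; maximin = 4.
Column maxima: L → 6, R → 9; minimax = 6.
4 ≠ 6, so there is no saddle point; optimal play is mixed.
Let Row play a1 with probability p. Expected payoff against L: 4p + 6(1−p) = −2p + 6; against R: 9p + 0(1−p) = 9p.
Setting these equal: −2p + 6 = 9p ⇒ −11p = -6 ⇒ p = 6/11, and the value is (-2)·(6/11) + 6 = 54/11.
For Column: with q = P(L), equating a1's and a2's payoffs gives −5q + 9 = 6q ⇒ q = 9/11.

9/11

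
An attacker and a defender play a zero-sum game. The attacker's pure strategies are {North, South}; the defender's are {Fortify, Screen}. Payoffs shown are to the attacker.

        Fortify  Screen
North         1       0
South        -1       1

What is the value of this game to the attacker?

1/3

Row minima: North → 0, South → -1; maximin = 0.
Column maxima: Fortify → 1, Screen → 1; minimax = 1.
0 ≠ 1, so there is no saddle point; optimal play is mixed.
Let the attacker play North with probability p. Expected payoff against Fortify: 1p + (-1)(1−p) = 2p − 1; against Screen: 0p + 1(1−p) = −p + 1.
Setting these equal: 2p − 1 = −p + 1 ⇒ 3p = 2 ⇒ p = 2/3, and the value is (2)·(2/3) − 1 = 1/3.
For the defender: with q = P(Fortify), equating North's and South's payoffs gives q = −2q + 1 ⇒ q = 1/3.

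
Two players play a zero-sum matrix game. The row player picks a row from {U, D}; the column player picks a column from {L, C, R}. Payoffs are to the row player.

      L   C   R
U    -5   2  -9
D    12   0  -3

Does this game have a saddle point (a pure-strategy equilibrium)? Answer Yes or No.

Yes

Row minima: U → -9, D → -3; maximin = -3.
Column maxima: L → 12, C → 2, R → -3; minimax = -3.
maximin = minimax = -3, so a saddle point exists.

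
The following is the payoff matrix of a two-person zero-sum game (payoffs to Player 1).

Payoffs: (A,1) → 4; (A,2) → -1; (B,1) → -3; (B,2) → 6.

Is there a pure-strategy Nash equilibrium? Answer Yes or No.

No

Row minima: A → -1, B → -3; maximin = -1.
Column maxima: 1 → 4, 2 → 6; minimax = 4.
-1 ≠ 4, so no pure-strategy equilibrium exists.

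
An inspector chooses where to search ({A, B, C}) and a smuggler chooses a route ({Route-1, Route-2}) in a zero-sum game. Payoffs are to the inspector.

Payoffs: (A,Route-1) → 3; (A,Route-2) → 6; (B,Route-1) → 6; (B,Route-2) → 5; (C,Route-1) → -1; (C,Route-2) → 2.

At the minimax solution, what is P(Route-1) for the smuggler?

1/4

Row minima: A → 3, B → 5, C → -1; maximin = 5.
Column maxima: Route-1 → 6, Route-2 → 6; minimax = 6.
5 ≠ 6, so there is no saddle point; optimal play is mixed.
C is strictly dominated by A, so the inspector never plays it.
On the remaining 2×2 (A, B vs Route-1, Route-2):
Let the inspector play A with probability p. Expected payoff against Route-1: 3p + 6(1−p) = −3p + 6; against Route-2: 6p + 5(1−p) = p + 5.
Setting these equal: −3p + 6 = p + 5 ⇒ −4p = -1 ⇒ p = 1/4, and the value is (-3)·(1/4) + 6 = 21/4.
For the smuggler: with q = P(Route-1), equating A's and B's payoffs gives −3q + 6 = q + 5 ⇒ q = 1/4.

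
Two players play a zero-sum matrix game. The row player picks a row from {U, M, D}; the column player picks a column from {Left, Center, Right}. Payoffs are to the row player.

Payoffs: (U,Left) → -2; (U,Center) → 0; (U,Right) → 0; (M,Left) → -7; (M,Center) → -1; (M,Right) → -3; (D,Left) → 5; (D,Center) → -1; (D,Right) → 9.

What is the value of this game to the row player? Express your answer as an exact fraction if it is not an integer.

Row minima: U → -2, M → -7, D → -1; maximin = -1.
Column maxima: Left → 5, Center → 0, Right → 9; minimax = 0.
-1 ≠ 0, so there is no saddle point; optimal play is mixed.
M is strictly dominated by U, so the row player never plays it.
Right is strictly dominated by Left (it gives the row player strictly more in every row), so the column player never plays it.
On the remaining 2×2 (U, D vs Left, Center):
Let the row player play U with probability p. Expected payoff against Left: (-2)p + 5(1−p) = −7p + 5; against Center: 0p + (-1)(1−p) = p − 1.
Setting these equal: −7p + 5 = p − 1 ⇒ −8p = -6 ⇒ p = 3/4, and the value is (-7)·(3/4) + 5 = -1/4.
For the column player: with q = P(Left), equating U's and D's payoffs gives −2q = 6q − 1 ⇒ q = 1/8.

-1/4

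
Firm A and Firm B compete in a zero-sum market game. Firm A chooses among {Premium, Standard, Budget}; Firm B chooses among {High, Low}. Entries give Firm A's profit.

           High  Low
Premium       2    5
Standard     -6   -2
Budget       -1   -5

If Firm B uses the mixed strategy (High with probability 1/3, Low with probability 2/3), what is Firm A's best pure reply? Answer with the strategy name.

Expected payoff of Premium: (1/3)·2 + (2/3)·5 = 4.
Expected payoff of Standard: (1/3)·(-6) + (2/3)·(-2) = -10/3.
Expected payoff of Budget: (1/3)·(-1) + (2/3)·(-5) = -11/3.
The largest is 4, so Firm A's best response is Premium.

Premium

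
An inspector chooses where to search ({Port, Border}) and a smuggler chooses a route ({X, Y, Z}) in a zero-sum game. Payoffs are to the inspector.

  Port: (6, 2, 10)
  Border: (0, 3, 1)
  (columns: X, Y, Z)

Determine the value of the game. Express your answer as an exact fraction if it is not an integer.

Row minima: Port → 2, Border → 0; maximin = 2.
Column maxima: X → 6, Y → 3, Z → 10; minimax = 3.
2 ≠ 3, so there is no saddle point; optimal play is mixed.
Z is strictly dominated by X (it gives the inspector strictly more in every row), so the smuggler never plays it.
On the remaining 2×2 (Port, Border vs X, Y):
Let the inspector play Port with probability p. Expected payoff against X: 6p + 0(1−p) = 6p; against Y: 2p + 3(1−p) = −p + 3.
Setting these equal: 6p = −p + 3 ⇒ 7p = 3 ⇒ p = 3/7, and the value is (6)·(3/7) = 18/7.
For the smuggler: with q = P(X), equating Port's and Border's payoffs gives 4q + 2 = −3q + 3 ⇒ q = 1/7.

18/7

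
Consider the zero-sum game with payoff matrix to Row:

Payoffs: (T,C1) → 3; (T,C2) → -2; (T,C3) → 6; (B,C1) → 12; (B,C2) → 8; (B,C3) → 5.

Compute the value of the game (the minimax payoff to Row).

Row minima: T → -2, B → 5; maximin = 5.
Column maxima: C1 → 12, C2 → 8, C3 → 6; minimax = 6.
5 ≠ 6, so there is no saddle point; optimal play is mixed.
C1 is strictly dominated by C2 (it gives Row strictly more in every row), so Column never plays it.
On the remaining 2×2 (T, B vs C2, C3):
Let Row play T with probability p. Expected payoff against C2: (-2)p + 8(1−p) = −10p + 8; against C3: 6p + 5(1−p) = p + 5.
Setting these equal: −10p + 8 = p + 5 ⇒ −11p = -3 ⇒ p = 3/11, and the value is (-10)·(3/11) + 8 = 58/11.
For Column: with q = P(C2), equating T's and B's payoffs gives −8q + 6 = 3q + 5 ⇒ q = 1/11.

58/11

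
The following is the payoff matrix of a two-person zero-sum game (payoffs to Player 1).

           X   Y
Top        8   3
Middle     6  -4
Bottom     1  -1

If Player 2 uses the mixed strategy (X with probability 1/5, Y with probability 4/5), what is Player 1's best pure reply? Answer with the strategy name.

Expected payoff of Top: (1/5)·8 + (4/5)·3 = 4.
Expected payoff of Middle: (1/5)·6 + (4/5)·(-4) = -2.
Expected payoff of Bottom: (1/5)·1 + (4/5)·(-1) = -3/5.
The largest is 4, so Player 1's best response is Top.

Top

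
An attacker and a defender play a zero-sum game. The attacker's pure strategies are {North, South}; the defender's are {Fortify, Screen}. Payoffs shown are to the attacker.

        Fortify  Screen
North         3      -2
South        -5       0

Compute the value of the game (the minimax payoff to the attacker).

-1

Row minima: North → -2, South → -5; maximin = -2.
Column maxima: Fortify → 3, Screen → 0; minimax = 0.
-2 ≠ 0, so there is no saddle point; optimal play is mixed.
Let the attacker play North with probability p. Expected payoff against Fortify: 3p + (-5)(1−p) = 8p − 5; against Screen: (-2)p + 0(1−p) = −2p.
Setting these equal: 8p − 5 = −2p ⇒ 10p = 5 ⇒ p = 1/2, and the value is (8)·(1/2) − 5 = -1.
For the defender: with q = P(Fortify), equating North's and South's payoffs gives 5q − 2 = −5q ⇒ q = 1/5.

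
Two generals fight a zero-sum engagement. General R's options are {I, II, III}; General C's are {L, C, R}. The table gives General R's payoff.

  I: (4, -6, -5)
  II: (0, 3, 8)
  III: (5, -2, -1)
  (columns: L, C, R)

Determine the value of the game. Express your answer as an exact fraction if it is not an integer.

3/2

Row minima: I → -6, II → 0, III → -2; maximin = 0.
Column maxima: L → 5, C → 3, R → 8; minimax = 3.
0 ≠ 3, so there is no saddle point; optimal play is mixed.
I is strictly dominated by III, so General R never plays it.
R is strictly dominated by C (it gives General R strictly more in every row), so General C never plays it.
On the remaining 2×2 (II, III vs L, C):
Let General R play II with probability p. Expected payoff against L: 0p + 5(1−p) = −5p + 5; against C: 3p + (-2)(1−p) = 5p − 2.
Setting these equal: −5p + 5 = 5p − 2 ⇒ −10p = -7 ⇒ p = 7/10, and the value is (-5)·(7/10) + 5 = 3/2.
For General C: with q = P(L), equating II's and III's payoffs gives −3q + 3 = 7q − 2 ⇒ q = 1/2.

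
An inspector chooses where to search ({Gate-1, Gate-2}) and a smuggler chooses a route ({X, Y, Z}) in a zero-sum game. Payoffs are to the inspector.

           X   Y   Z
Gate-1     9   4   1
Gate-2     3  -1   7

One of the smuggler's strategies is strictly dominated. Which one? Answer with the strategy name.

Y holds the inspector's payoff strictly below X in every row: 4 < 9, -1 < 3.
So X is strictly dominated for the smuggler.

X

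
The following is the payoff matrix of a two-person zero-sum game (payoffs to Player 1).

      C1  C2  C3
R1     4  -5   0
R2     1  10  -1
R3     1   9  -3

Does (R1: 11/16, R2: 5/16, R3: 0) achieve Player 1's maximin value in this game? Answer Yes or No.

Yes

Against C1 this mix gives (11/16)·4 + (5/16)·1 = 49/16.
Against C2 this mix gives (11/16)·(-5) + (5/16)·10 = -5/16.
Against C3 this mix gives (11/16)·0 + (5/16)·(-1) = -5/16.
All of Player 2's active replies (C2, C3) yield -5/16, and no column does worse for Player 1. The mix makes Player 2 indifferent and guarantees -5/16, so it is optimal.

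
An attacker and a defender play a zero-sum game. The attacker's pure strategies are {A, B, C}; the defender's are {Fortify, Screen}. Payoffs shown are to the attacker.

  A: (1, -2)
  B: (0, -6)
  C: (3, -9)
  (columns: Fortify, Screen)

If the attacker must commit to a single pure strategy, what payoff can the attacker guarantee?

-2

Row minima: A → -2, B → -6, C → -9.
The best of these is -2.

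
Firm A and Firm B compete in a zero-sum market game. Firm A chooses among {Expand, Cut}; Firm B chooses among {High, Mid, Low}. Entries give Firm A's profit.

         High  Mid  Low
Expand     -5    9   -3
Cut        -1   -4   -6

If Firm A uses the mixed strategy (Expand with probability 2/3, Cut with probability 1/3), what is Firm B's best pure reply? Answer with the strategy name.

If Firm B plays High, Firm A's expected payoff is (2/3)·(-5) + (1/3)·(-1) = -11/3.
If Firm B plays Mid, Firm A's expected payoff is (2/3)·9 + (1/3)·(-4) = 14/3.
If Firm B plays Low, Firm A's expected payoff is (2/3)·(-3) + (1/3)·(-6) = -4.
Firm B minimizes Firm A's payoff; the smallest is -4, so the best response is Low.

Low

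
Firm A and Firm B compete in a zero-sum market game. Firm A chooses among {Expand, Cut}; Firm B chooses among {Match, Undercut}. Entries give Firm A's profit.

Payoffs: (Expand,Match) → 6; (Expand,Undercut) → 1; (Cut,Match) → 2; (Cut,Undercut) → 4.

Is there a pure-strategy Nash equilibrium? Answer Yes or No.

No

Row minima: Expand → 1, Cut → 2; maximin = 2.
Column maxima: Match → 6, Undercut → 4; minimax = 4.
2 ≠ 4, so no pure-strategy equilibrium exists.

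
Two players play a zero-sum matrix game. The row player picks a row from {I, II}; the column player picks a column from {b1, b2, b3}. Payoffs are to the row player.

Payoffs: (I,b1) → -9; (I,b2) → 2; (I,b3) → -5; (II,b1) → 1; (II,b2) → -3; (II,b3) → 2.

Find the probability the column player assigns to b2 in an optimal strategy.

2/3

Row minima: I → -9, II → -3; maximin = -3.
Column maxima: b1 → 1, b2 → 2, b3 → 2; minimax = 1.
-3 ≠ 1, so there is no saddle point; optimal play is mixed.
b3 is strictly dominated by b1 (it gives the row player strictly more in every row), so the column player never plays it.
On the remaining 2×2 (I, II vs b1, b2):
Let the row player play I with probability p. Expected payoff against b1: (-9)p + 1(1−p) = −10p + 1; against b2: 2p + (-3)(1−p) = 5p − 3.
Setting these equal: −10p + 1 = 5p − 3 ⇒ −15p = -4 ⇒ p = 4/15, and the value is (-10)·(4/15) + 1 = -5/3.
For the column player: with q = P(b1), equating I's and II's payoffs gives −11q + 2 = 4q − 3 ⇒ q = 1/3.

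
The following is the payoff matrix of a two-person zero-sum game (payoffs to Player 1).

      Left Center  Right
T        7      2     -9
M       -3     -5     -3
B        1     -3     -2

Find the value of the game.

-31/12

Row minima: T → -9, M → -5, B → -3; maximin = -3.
Column maxima: Left → 7, Center → 2, Right → -2; minimax = -2.
-3 ≠ -2, so there is no saddle point; optimal play is mixed.
M is strictly dominated by B, so Player 1 never plays it.
Left is strictly dominated by Center (it gives Player 1 strictly more in every row), so Player 2 never plays it.
On the remaining 2×2 (T, B vs Center, Right):
Let Player 1 play T with probability p. Expected payoff against Center: 2p + (-3)(1−p) = 5p − 3; against Right: (-9)p + (-2)(1−p) = −7p − 2.
Setting these equal: 5p − 3 = −7p − 2 ⇒ 12p = 1 ⇒ p = 1/12, and the value is (5)·(1/12) − 3 = -31/12.
For Player 2: with q = P(Center), equating T's and B's payoffs gives 11q − 9 = −q − 2 ⇒ q = 7/12.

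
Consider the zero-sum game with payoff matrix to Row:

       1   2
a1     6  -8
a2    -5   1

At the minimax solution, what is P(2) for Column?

11/20

Row minima: a1 → -8, a2 → -5; maximin = -5.
Column maxima: 1 → 6, 2 → 1; minimax = 1.
-5 ≠ 1, so there is no saddle point; optimal play is mixed.
Let Row play a1 with probability p. Expected payoff against 1: 6p + (-5)(1−p) = 11p − 5; against 2: (-8)p + 1(1−p) = −9p + 1.
Setting these equal: 11p − 5 = −9p + 1 ⇒ 20p = 6 ⇒ p = 3/10, and the value is (11)·(3/10) − 5 = -17/10.
For Column: with q = P(1), equating a1's and a2's payoffs gives 14q − 8 = −6q + 1 ⇒ q = 9/20.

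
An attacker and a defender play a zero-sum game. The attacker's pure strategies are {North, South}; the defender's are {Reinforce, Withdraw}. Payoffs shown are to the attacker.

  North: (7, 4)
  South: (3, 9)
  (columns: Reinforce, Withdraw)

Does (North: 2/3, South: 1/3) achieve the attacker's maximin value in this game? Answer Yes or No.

Against Reinforce this mix gives (2/3)·7 + (1/3)·3 = 17/3.
Against Withdraw this mix gives (2/3)·4 + (1/3)·9 = 17/3.
All of the defender's active replies (Reinforce, Withdraw) yield 17/3, and no column does worse for the attacker. The mix makes the defender indifferent and guarantees 17/3, so it is optimal.

Yes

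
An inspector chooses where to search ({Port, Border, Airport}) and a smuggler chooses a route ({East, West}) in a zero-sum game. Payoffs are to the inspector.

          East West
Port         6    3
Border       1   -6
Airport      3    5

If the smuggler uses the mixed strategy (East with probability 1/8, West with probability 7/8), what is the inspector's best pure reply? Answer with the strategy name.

Airport

Expected payoff of Port: (1/8)·6 + (7/8)·3 = 27/8.
Expected payoff of Border: (1/8)·1 + (7/8)·(-6) = -41/8.
Expected payoff of Airport: (1/8)·3 + (7/8)·5 = 19/4.
The largest is 19/4, so the inspector's best response is Airport.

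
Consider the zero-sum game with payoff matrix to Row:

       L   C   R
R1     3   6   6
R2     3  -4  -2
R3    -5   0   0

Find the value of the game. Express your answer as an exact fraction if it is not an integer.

3

Row minima: R1 → 3, R2 → -4, R3 → -5; maximin = 3.
Column maxima: L → 3, C → 6, R → 6; minimax = 3.
Since maximin = minimax = 3, there is a saddle point and the value is 3.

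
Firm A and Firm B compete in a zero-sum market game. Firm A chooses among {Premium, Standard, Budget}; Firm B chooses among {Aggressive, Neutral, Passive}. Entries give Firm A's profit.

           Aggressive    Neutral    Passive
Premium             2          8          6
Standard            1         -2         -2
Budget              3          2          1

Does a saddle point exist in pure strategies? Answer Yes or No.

No

Row minima: Premium → 2, Standard → -2, Budget → 1; maximin = 2.
Column maxima: Aggressive → 3, Neutral → 8, Passive → 6; minimax = 3.
2 ≠ 3, so no pure-strategy equilibrium exists.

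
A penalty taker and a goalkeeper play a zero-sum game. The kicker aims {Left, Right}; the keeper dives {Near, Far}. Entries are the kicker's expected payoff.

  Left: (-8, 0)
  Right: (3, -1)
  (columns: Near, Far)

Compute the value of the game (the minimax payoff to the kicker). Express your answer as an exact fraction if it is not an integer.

-2/3

Row minima: Left → -8, Right → -1; maximin = -1.
Column maxima: Near → 3, Far → 0; minimax = 0.
-1 ≠ 0, so there is no saddle point; optimal play is mixed.
Let the kicker play Left with probability p. Expected payoff against Near: (-8)p + 3(1−p) = −11p + 3; against Far: 0p + (-1)(1−p) = p − 1.
Setting these equal: −11p + 3 = p − 1 ⇒ −12p = -4 ⇒ p = 1/3, and the value is (-11)·(1/3) + 3 = -2/3.
For the keeper: with q = P(Near), equating Left's and Right's payoffs gives −8q = 4q − 1 ⇒ q = 1/12.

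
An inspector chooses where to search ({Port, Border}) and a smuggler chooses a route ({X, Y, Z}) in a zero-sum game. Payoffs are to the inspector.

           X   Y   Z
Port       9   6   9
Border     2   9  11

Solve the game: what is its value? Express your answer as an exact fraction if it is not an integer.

69/10

Row minima: Port → 6, Border → 2; maximin = 6.
Column maxima: X → 9, Y → 9, Z → 11; minimax = 9.
6 ≠ 9, so there is no saddle point; optimal play is mixed.
Z is strictly dominated by Y (it gives the inspector strictly more in every row), so the smuggler never plays it.
On the remaining 2×2 (Port, Border vs X, Y):
Let the inspector play Port with probability p. Expected payoff against X: 9p + 2(1−p) = 7p + 2; against Y: 6p + 9(1−p) = −3p + 9.
Setting these equal: 7p + 2 = −3p + 9 ⇒ 10p = 7 ⇒ p = 7/10, and the value is (7)·(7/10) + 2 = 69/10.
For the smuggler: with q = P(X), equating Port's and Border's payoffs gives 3q + 6 = −7q + 9 ⇒ q = 3/10.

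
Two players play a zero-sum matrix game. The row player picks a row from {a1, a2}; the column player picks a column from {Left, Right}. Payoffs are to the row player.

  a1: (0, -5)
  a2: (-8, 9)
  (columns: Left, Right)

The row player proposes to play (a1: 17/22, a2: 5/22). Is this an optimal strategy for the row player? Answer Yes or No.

Against Left this mix gives (17/22)·0 + (5/22)·(-8) = -20/11.
Against Right this mix gives (17/22)·(-5) + (5/22)·9 = -20/11.
All of the column player's active replies (Left, Right) yield -20/11, and no column does worse for the row player. The mix makes the column player indifferent and guarantees -20/11, so it is optimal.

Yes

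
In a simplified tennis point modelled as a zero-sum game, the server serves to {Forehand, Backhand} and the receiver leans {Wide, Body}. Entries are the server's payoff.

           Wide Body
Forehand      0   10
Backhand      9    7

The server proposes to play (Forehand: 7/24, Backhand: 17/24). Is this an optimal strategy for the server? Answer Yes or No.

Against Wide this mix gives (7/24)·0 + (17/24)·9 = 51/8.
Against Body this mix gives (7/24)·10 + (17/24)·7 = 63/8.
The receiver will play Wide, holding the server to 51/8. Shifting weight toward the row that does better against Wide would raise this floor (the equalizing mix achieves 15/2 against both Wide and Body), so the proposed strategy is not optimal.

No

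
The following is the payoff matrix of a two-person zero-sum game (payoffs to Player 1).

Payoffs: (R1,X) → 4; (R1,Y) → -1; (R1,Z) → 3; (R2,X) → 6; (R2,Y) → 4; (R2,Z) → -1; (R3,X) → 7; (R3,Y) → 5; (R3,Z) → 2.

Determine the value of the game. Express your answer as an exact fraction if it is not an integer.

Row minima: R1 → -1, R2 → -1, R3 → 2; maximin = 2.
Column maxima: X → 7, Y → 5, Z → 3; minimax = 3.
2 ≠ 3, so there is no saddle point; optimal play is mixed.
R2 is strictly dominated by R3, so Player 1 never plays it.
X is strictly dominated by Y (it gives Player 1 strictly more in every row), so Player 2 never plays it.
On the remaining 2×2 (R1, R3 vs Y, Z):
Let Player 1 play R1 with probability p. Expected payoff against Y: (-1)p + 5(1−p) = −6p + 5; against Z: 3p + 2(1−p) = p + 2.
Setting these equal: −6p + 5 = p + 2 ⇒ −7p = -3 ⇒ p = 3/7, and the value is (-6)·(3/7) + 5 = 17/7.
For Player 2: with q = P(Y), equating R1's and R3's payoffs gives −4q + 3 = 3q + 2 ⇒ q = 1/7.

17/7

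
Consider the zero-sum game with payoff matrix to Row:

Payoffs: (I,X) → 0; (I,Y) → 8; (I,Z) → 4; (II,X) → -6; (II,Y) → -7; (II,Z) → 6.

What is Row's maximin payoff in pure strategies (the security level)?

0

Row minima: I → 0, II → -7.
The best of these is 0.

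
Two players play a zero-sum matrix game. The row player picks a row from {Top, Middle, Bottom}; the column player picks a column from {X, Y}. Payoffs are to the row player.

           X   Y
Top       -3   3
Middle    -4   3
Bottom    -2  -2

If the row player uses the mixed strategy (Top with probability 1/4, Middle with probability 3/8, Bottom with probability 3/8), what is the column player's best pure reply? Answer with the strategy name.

If the column player plays X, the row player's expected payoff is (1/4)·(-3) + (3/8)·(-4) + (3/8)·(-2) = -3.
If the column player plays Y, the row player's expected payoff is (1/4)·3 + (3/8)·3 + (3/8)·(-2) = 9/8.
The column player minimizes the row player's payoff; the smallest is -3, so the best response is X.

X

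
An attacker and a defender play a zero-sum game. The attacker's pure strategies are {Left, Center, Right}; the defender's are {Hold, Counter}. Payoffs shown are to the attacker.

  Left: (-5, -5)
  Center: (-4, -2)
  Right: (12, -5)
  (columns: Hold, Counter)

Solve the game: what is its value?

Row minima: Left → -5, Center → -4, Right → -5; maximin = -4.
Column maxima: Hold → 12, Counter → -2; minimax = -2.
-4 ≠ -2, so there is no saddle point; optimal play is mixed.
Left is strictly dominated by Center, so the attacker never plays it.
On the remaining 2×2 (Center, Right vs Hold, Counter):
Let the attacker play Center with probability p. Expected payoff against Hold: (-4)p + 12(1−p) = −16p + 12; against Counter: (-2)p + (-5)(1−p) = 3p − 5.
Setting these equal: −16p + 12 = 3p − 5 ⇒ −19p = -17 ⇒ p = 17/19, and the value is (-16)·(17/19) + 12 = -44/19.
For the defender: with q = P(Hold), equating Center's and Right's payoffs gives −2q − 2 = 17q − 5 ⇒ q = 3/19.

-44/19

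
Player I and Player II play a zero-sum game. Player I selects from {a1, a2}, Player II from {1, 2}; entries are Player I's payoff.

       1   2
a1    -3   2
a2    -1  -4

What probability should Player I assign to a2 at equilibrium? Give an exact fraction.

5/8

Row minima: a1 → -3, a2 → -4; maximin = -3.
Column maxima: 1 → -1, 2 → 2; minimax = -1.
-3 ≠ -1, so there is no saddle point; optimal play is mixed.
Let Player I play a1 with probability p. Expected payoff against 1: (-3)p + (-1)(1−p) = −2p − 1; against 2: 2p + (-4)(1−p) = 6p − 4.
Setting these equal: −2p − 1 = 6p − 4 ⇒ −8p = -3 ⇒ p = 3/8, and the value is (-2)·(3/8) − 1 = -7/4.
For Player II: with q = P(1), equating a1's and a2's payoffs gives −5q + 2 = 3q − 4 ⇒ q = 3/4.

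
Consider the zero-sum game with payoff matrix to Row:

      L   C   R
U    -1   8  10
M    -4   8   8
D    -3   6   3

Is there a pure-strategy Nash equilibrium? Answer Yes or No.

Yes

Row minima: U → -1, M → -4, D → -3; maximin = -1.
Column maxima: L → -1, C → 8, R → 10; minimax = -1.
maximin = minimax = -1, so a saddle point exists.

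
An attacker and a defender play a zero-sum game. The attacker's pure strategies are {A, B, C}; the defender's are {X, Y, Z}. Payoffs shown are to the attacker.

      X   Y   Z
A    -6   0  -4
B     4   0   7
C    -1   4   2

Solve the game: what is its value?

Row minima: A → -6, B → 0, C → -1; maximin = 0.
Column maxima: X → 4, Y → 4, Z → 7; minimax = 4.
0 ≠ 4, so there is no saddle point; optimal play is mixed.
A is strictly dominated by C, so the attacker never plays it.
Z is strictly dominated by X (it gives the attacker strictly more in every row), so the defender never plays it.
On the remaining 2×2 (B, C vs X, Y):
Let the attacker play B with probability p. Expected payoff against X: 4p + (-1)(1−p) = 5p − 1; against Y: 0p + 4(1−p) = −4p + 4.
Setting these equal: 5p − 1 = −4p + 4 ⇒ 9p = 5 ⇒ p = 5/9, and the value is (5)·(5/9) − 1 = 16/9.
For the defender: with q = P(X), equating B's and C's payoffs gives 4q = −5q + 4 ⇒ q = 4/9.

16/9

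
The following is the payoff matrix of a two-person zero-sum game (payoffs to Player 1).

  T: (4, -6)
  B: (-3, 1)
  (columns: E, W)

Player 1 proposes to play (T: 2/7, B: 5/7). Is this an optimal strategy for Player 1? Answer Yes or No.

Yes

Against E this mix gives (2/7)·4 + (5/7)·(-3) = -1.
Against W this mix gives (2/7)·(-6) + (5/7)·1 = -1.
All of Player 2's active replies (E, W) yield -1, and no column does worse for Player 1. The mix makes Player 2 indifferent and guarantees -1, so it is optimal.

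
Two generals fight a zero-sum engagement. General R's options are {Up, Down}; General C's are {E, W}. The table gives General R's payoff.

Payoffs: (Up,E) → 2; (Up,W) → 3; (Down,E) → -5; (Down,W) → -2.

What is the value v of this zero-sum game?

Row minima: Up → 2, Down → -5; maximin = 2.
Column maxima: E → 2, W → 3; minimax = 2.
Since maximin = minimax = 2, there is a saddle point and the value is 2.

2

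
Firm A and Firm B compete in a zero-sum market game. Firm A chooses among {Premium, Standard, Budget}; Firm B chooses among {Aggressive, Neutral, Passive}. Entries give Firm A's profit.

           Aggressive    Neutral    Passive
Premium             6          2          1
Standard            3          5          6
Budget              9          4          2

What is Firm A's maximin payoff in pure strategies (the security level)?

Row minima: Premium → 1, Standard → 3, Budget → 2.
The best of these is 3.

3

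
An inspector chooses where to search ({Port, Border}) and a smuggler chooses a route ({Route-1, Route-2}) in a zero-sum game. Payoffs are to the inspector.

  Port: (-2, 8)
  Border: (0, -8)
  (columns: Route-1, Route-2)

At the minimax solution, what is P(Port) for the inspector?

4/9

Row minima: Port → -2, Border → -8; maximin = -2.
Column maxima: Route-1 → 0, Route-2 → 8; minimax = 0.
-2 ≠ 0, so there is no saddle point; optimal play is mixed.
Let the inspector play Port with probability p. Expected payoff against Route-1: (-2)p + 0(1−p) = −2p; against Route-2: 8p + (-8)(1−p) = 16p − 8.
Setting these equal: −2p = 16p − 8 ⇒ −18p = -8 ⇒ p = 4/9, and the value is (-2)·(4/9) = -8/9.
For the smuggler: with q = P(Route-1), equating Port's and Border's payoffs gives −10q + 8 = 8q − 8 ⇒ q = 8/9.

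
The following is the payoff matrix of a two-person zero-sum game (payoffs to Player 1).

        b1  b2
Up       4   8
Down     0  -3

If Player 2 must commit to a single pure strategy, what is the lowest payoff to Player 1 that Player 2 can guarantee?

Column maxima: b1 → 4, b2 → 8.
The smallest of these is 4.

4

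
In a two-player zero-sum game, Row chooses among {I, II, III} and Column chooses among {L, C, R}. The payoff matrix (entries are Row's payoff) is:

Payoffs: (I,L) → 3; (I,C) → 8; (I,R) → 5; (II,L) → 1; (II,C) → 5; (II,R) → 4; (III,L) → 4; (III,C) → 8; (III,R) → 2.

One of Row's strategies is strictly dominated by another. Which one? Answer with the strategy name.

II

I gives a strictly higher payoff than II against every column: 3 > 1, 8 > 5, 5 > 4.
So II is strictly dominated and Row never plays it.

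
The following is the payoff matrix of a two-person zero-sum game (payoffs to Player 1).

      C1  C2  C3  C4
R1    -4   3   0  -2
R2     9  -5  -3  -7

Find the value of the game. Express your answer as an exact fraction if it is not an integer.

Row minima: R1 → -4, R2 → -7; maximin = -4.
Column maxima: C1 → 9, C2 → 3, C3 → 0, C4 → -2; minimax = -2.
-4 ≠ -2, so there is no saddle point; optimal play is mixed.
C2 is strictly dominated by C4 (it gives Player 1 strictly more in every row), so Player 2 never plays it.
C3 is strictly dominated by C4 (it gives Player 1 strictly more in every row), so Player 2 never plays it.
On the remaining 2×2 (R1, R2 vs C1, C4):
Let Player 1 play R1 with probability p. Expected payoff against C1: (-4)p + 9(1−p) = −13p + 9; against C4: (-2)p + (-7)(1−p) = 5p − 7.
Setting these equal: −13p + 9 = 5p − 7 ⇒ −18p = -16 ⇒ p = 8/9, and the value is (-13)·(8/9) + 9 = -23/9.
For Player 2: with q = P(C1), equating R1's and R2's payoffs gives −2q − 2 = 16q − 7 ⇒ q = 5/18.

-23/9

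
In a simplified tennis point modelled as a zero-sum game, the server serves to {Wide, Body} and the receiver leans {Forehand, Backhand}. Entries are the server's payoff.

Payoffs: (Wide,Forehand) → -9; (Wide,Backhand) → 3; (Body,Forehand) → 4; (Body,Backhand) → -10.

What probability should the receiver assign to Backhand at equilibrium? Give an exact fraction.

Row minima: Wide → -9, Body → -10; maximin = -9.
Column maxima: Forehand → 4, Backhand → 3; minimax = 3.
-9 ≠ 3, so there is no saddle point; optimal play is mixed.
Let the server play Wide with probability p. Expected payoff against Forehand: (-9)p + 4(1−p) = −13p + 4; against Backhand: 3p + (-10)(1−p) = 13p − 10.
Setting these equal: −13p + 4 = 13p − 10 ⇒ −26p = -14 ⇒ p = 7/13, and the value is (-13)·(7/13) + 4 = -3.
For the receiver: with q = P(Forehand), equating Wide's and Body's payoffs gives −12q + 3 = 14q − 10 ⇒ q = 1/2.

1/2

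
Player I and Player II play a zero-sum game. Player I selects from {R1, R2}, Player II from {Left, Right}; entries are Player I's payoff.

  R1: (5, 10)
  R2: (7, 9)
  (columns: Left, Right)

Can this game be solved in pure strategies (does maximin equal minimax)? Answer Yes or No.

Row minima: R1 → 5, R2 → 7; maximin = 7.
Column maxima: Left → 7, Right → 10; minimax = 7.
maximin = minimax = 7, so a saddle point exists.

Yes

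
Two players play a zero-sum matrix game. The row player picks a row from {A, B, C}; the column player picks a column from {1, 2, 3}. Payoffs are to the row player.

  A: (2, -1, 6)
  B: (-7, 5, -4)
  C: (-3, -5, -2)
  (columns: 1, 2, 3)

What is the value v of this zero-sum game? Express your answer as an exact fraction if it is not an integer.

Row minima: A → -1, B → -7, C → -5; maximin = -1.
Column maxima: 1 → 2, 2 → 5, 3 → 6; minimax = 2.
-1 ≠ 2, so there is no saddle point; optimal play is mixed.
C is strictly dominated by A, so the row player never plays it.
3 is strictly dominated by 1 (it gives the row player strictly more in every row), so the column player never plays it.
On the remaining 2×2 (A, B vs 1, 2):
Let the row player play A with probability p. Expected payoff against 1: 2p + (-7)(1−p) = 9p − 7; against 2: (-1)p + 5(1−p) = −6p + 5.
Setting these equal: 9p − 7 = −6p + 5 ⇒ 15p = 12 ⇒ p = 4/5, and the value is (9)·(4/5) − 7 = 1/5.
For the column player: with q = P(1), equating A's and B's payoffs gives 3q − 1 = −12q + 5 ⇒ q = 2/5.

1/5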